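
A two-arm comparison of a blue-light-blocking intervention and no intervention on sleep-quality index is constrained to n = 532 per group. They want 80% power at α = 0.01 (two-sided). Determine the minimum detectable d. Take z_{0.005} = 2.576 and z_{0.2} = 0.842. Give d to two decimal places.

For two independent groups of n = 532 each: d_min = (z_{α/2} + z_β)·√(2/n).
z-sum = 2.576 + 0.842 = 3.418.
d_min = 3.418 × √(2/532) = 3.418 × 0.0613 = 0.210.

d_min ≈ 0.21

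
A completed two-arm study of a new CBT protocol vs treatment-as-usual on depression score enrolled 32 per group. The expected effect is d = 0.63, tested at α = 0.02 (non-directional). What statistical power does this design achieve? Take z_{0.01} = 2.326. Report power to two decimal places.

For two equal groups, power = Φ(d·√(n/2) − z_{α/2}).
d·√(n/2) = 0.63 × √(32/2) = 0.63 × 4.000 = 2.520.
z_β = 2.520 − 2.326 = 0.194.
Power = Φ(0.194) = 0.577.

power ≈ 0.58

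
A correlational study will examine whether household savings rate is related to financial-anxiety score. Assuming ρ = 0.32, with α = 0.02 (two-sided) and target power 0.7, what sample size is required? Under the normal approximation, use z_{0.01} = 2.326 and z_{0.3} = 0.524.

Fisher's z: C = ½·ln((1+r)/(1−r)) = ½·ln(1.9412) = 0.3316.
n = ((z_{α/2} + z_β)/C)² + 3.
(2.326 + 0.524) / 0.3316 = 2.850 / 0.3316 = 8.595.
n = 8.595² + 3 = 73.87 + 3 = 76.9.
Round up.

n = 77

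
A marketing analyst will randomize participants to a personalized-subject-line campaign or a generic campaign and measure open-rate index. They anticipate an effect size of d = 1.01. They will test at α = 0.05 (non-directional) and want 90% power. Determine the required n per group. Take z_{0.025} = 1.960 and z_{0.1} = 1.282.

For two independent groups with equal n: n = 2·((z_{α/2} + z_β) / d)².
z_{α/2} + z_β = 1.960 + 1.282 = 3.242.
n = 2 × (3.242 / 1.01)² = 2 × 3.210² = 2 × 10.30 = 20.6.
Round up to the next whole participant.

n = 21 per group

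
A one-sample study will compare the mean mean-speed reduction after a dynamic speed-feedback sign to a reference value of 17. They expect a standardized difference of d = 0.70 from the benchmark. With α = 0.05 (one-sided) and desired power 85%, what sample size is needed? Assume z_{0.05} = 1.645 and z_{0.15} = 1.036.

n = 15

For a one-sample test: n = ((z_{α} + z_β) / d)².
z_{α} + z_β = 1.645 + 1.036 = 2.681.
n = (2.681 / 0.70)² = 3.830² = 14.67.
Round up.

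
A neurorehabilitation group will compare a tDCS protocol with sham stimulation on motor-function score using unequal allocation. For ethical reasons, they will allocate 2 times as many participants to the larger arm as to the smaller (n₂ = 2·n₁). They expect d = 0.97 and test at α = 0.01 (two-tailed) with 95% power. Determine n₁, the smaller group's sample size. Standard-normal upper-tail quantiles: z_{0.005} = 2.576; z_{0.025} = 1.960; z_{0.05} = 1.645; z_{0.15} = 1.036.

n₁ = 29

With allocation ratio k = n₂/n₁ = 2, Var(x̄₁−x̄₂) = σ²(1/n₁ + 1/(k·n₁)) = σ²·(k+1)/(k·n₁).
So n₁ = (1 + 1/k)·((z_{α/2} + z_β)/d)² = 1.500 × (4.221/0.97)².
n₁ = 1.500 × 18.94 = 28.4.
Round up: n₁ = 29, giving n₂ = 2 × 29 = 58.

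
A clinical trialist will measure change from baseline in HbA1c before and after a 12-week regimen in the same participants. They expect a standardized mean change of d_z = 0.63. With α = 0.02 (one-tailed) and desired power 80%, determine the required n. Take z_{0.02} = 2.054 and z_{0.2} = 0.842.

For a paired (one-sample on differences) test: n = ((z_{α} + z_β) / d)².
z_{α} + z_β = 2.054 + 0.842 = 2.896.
n = (2.896 / 0.63)² = 4.597² = 21.13.
Round up.

n = 22 pairs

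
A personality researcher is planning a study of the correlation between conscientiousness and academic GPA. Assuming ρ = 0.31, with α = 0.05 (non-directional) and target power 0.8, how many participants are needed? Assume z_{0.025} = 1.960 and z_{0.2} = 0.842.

n = 80

Fisher's z: C = ½·ln((1+r)/(1−r)) = ½·ln(1.8986) = 0.3205.
n = ((z_{α/2} + z_β)/C)² + 3.
(1.960 + 0.842) / 0.3205 = 2.802 / 0.3205 = 8.743.
n = 8.743² + 3 = 76.43 + 3 = 79.4.
Round up.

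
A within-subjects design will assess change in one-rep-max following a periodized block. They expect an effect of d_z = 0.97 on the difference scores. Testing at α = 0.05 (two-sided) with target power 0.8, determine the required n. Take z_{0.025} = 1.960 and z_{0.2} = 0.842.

For a paired (one-sample on differences) test: n = ((z_{α/2} + z_β) / d)².
z_{α/2} + z_β = 1.960 + 0.842 = 2.802.
n = (2.802 / 0.97)² = 2.889² = 8.34.
Round up.

n = 9 pairs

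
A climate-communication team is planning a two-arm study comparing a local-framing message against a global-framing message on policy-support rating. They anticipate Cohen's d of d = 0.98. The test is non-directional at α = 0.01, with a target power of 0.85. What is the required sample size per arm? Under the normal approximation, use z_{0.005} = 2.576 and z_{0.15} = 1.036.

n = 28 per group

For two independent groups with equal n: n = 2·((z_{α/2} + z_β) / d)².
z_{α/2} + z_β = 2.576 + 1.036 = 3.612.
n = 2 × (3.612 / 0.98)² = 2 × 3.686² = 2 × 13.58 = 27.2.
Round up to the next whole participant.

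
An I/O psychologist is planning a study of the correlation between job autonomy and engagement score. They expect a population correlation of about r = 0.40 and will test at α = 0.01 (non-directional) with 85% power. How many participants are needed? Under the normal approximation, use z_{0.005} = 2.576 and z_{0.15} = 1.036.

Fisher's z: C = ½·ln((1+r)/(1−r)) = ½·ln(2.3333) = 0.4236.
n = ((z_{α/2} + z_β)/C)² + 3.
(2.576 + 1.036) / 0.4236 = 3.612 / 0.4236 = 8.527.
n = 8.527² + 3 = 72.71 + 3 = 75.7.
Round up.

n = 76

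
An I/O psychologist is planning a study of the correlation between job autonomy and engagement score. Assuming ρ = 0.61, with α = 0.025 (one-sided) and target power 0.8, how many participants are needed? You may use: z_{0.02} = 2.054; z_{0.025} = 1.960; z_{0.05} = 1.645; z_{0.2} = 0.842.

n = 19

Fisher's z: C = ½·ln((1+r)/(1−r)) = ½·ln(4.1282) = 0.7089.
n = ((z_{α} + z_β)/C)² + 3.
(1.960 + 0.842) / 0.7089 = 2.802 / 0.7089 = 3.953.
n = 3.953² + 3 = 15.62 + 3 = 18.6.
Round up.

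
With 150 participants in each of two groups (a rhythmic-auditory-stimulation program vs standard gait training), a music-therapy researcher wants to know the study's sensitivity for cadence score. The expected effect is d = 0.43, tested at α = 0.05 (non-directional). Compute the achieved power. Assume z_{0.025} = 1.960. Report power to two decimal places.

For two equal groups, power = Φ(d·√(n/2) − z_{α/2}).
d·√(n/2) = 0.43 × √(150/2) = 0.43 × 8.660 = 3.724.
z_β = 3.724 − 1.960 = 1.764.
Power = Φ(1.764) = 0.961.

power ≈ 0.96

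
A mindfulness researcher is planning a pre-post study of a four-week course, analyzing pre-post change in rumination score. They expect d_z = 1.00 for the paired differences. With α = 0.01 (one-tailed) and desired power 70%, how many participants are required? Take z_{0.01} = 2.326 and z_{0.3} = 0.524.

n = 9 pairs

For a paired (one-sample on differences) test: n = ((z_{α} + z_β) / d)².
z_{α} + z_β = 2.326 + 0.524 = 2.850.
n = (2.850 / 1.00)² = 2.850² = 8.12.
Round up.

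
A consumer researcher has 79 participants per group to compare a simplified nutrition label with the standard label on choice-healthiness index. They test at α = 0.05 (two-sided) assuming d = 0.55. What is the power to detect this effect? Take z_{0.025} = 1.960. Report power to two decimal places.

power ≈ 0.93

For two equal groups, power = Φ(d·√(n/2) − z_{α/2}).
d·√(n/2) = 0.55 × √(79/2) = 0.55 × 6.285 = 3.457.
z_β = 3.457 − 1.960 = 1.497.
Power = Φ(1.497) = 0.933.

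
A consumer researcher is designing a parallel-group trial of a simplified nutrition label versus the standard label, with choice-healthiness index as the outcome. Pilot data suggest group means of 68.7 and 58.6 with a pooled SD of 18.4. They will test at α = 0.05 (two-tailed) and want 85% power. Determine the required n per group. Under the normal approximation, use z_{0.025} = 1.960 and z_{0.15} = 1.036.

n = 60 per group

Cohen's d = |M₁ − M₂| / SD_pooled = |68.7 − 58.6| / 18.4 = 10.1 / 18.4 = 0.549.
For two independent groups with equal n: n = 2·((z_{α/2} + z_β) / d)².
z_{α/2} + z_β = 1.960 + 1.036 = 2.996.
n = 2 × (2.996 / 0.549)² = 2 × 5.457² = 2 × 29.78 = 59.6.
Round up to the next whole participant.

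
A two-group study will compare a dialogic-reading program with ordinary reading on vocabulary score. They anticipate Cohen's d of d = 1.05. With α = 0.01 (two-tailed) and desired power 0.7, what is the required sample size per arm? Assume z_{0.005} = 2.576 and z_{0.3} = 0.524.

For two independent groups with equal n: n = 2·((z_{α/2} + z_β) / d)².
z_{α/2} + z_β = 2.576 + 0.524 = 3.100.
n = 2 × (3.100 / 1.05)² = 2 × 2.952² = 2 × 8.72 = 17.4.
Round up to the next whole participant.

n = 18 per group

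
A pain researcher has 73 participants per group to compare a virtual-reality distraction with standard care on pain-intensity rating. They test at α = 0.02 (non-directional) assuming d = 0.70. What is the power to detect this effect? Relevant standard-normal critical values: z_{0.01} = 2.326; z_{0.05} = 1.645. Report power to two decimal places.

For two equal groups, power = Φ(d·√(n/2) − z_{α/2}).
d·√(n/2) = 0.70 × √(73/2) = 0.70 × 6.042 = 4.229.
z_β = 4.229 − 2.326 = 1.903.
Power = Φ(1.903) = 0.971.

power ≈ 0.97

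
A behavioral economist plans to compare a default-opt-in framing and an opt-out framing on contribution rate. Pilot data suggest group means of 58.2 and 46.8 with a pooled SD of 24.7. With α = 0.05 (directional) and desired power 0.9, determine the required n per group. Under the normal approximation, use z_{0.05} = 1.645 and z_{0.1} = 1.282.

Cohen's d = |M₁ − M₂| / SD_pooled = |58.2 − 46.8| / 24.7 = 11.4 / 24.7 = 0.462.
For two independent groups with equal n: n = 2·((z_{α} + z_β) / d)².
z_{α} + z_β = 1.645 + 1.282 = 2.927.
n = 2 × (2.927 / 0.462)² = 2 × 6.335² = 2 × 40.14 = 80.3.
Round up to the next whole participant.

n = 81 per group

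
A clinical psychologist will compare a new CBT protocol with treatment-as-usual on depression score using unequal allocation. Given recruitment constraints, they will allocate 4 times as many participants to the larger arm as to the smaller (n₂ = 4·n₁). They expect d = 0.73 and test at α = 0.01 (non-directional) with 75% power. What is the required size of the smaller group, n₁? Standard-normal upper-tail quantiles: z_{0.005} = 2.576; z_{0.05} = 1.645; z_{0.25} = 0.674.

With allocation ratio k = n₂/n₁ = 4, Var(x̄₁−x̄₂) = σ²(1/n₁ + 1/(k·n₁)) = σ²·(k+1)/(k·n₁).
So n₁ = (1 + 1/k)·((z_{α/2} + z_β)/d)² = 1.250 × (3.250/0.73)².
n₁ = 1.250 × 19.82 = 24.8.
Round up: n₁ = 25, giving n₂ = 4 × 25 = 100.

n₁ = 25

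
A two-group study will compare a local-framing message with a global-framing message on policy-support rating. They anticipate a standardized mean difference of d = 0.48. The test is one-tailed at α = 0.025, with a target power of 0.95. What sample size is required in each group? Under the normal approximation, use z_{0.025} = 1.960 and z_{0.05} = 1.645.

n = 113 per group

For two independent groups with equal n: n = 2·((z_{α} + z_β) / d)².
z_{α} + z_β = 1.960 + 1.645 = 3.605.
n = 2 × (3.605 / 0.48)² = 2 × 7.510² = 2 × 56.41 = 112.8.
Round up to the next whole participant.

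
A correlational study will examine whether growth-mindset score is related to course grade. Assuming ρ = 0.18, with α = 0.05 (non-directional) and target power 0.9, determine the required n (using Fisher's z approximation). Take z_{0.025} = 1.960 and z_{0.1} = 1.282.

Fisher's z: C = ½·ln((1+r)/(1−r)) = ½·ln(1.4390) = 0.1820.
n = ((z_{α/2} + z_β)/C)² + 3.
(1.960 + 1.282) / 0.1820 = 3.242 / 0.1820 = 17.813.
n = 17.813² + 3 = 317.31 + 3 = 320.3.
Round up.

n = 321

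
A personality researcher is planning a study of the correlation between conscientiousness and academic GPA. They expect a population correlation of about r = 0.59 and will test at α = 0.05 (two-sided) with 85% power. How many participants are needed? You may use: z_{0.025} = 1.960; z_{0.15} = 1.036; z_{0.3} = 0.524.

n = 23

Fisher's z: C = ½·ln((1+r)/(1−r)) = ½·ln(3.8780) = 0.6777.
n = ((z_{α/2} + z_β)/C)² + 3.
(1.960 + 1.036) / 0.6777 = 2.996 / 0.6777 = 4.421.
n = 4.421² + 3 = 19.54 + 3 = 22.5.
Round up.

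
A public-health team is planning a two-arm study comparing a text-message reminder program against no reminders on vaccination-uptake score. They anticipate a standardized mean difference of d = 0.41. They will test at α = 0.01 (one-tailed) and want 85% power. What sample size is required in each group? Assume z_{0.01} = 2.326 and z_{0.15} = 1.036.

For two independent groups with equal n: n = 2·((z_{α} + z_β) / d)².
z_{α} + z_β = 2.326 + 1.036 = 3.362.
n = 2 × (3.362 / 0.41)² = 2 × 8.200² = 2 × 67.24 = 134.5.
Round up to the next whole participant.

n = 135 per group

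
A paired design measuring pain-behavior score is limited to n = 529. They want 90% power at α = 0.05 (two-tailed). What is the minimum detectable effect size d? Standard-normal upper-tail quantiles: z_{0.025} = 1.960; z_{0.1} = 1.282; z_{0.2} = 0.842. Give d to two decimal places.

For a single sample (or paired design) of n = 529: d_min = (z_{α/2} + z_β)/√n.
z-sum = 1.960 + 1.282 = 3.242.
d_min = 3.242 / √529 = 3.242 / 23.000 = 0.141.

d_min ≈ 0.14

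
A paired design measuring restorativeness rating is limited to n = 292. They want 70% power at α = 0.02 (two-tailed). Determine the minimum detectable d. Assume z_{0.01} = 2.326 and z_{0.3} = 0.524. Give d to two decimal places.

For a single sample (or paired design) of n = 292: d_min = (z_{α/2} + z_β)/√n.
z-sum = 2.326 + 0.524 = 2.850.
d_min = 2.850 / √292 = 2.850 / 17.088 = 0.167.

d_min ≈ 0.17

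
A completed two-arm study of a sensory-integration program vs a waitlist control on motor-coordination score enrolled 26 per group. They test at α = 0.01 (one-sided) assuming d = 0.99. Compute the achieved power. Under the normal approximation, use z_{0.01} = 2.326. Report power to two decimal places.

power ≈ 0.89

For two equal groups, power = Φ(d·√(n/2) − z_{α}).
d·√(n/2) = 0.99 × √(26/2) = 0.99 × 3.606 = 3.569.
z_β = 3.569 − 2.326 = 1.243.
Power = Φ(1.243) = 0.893.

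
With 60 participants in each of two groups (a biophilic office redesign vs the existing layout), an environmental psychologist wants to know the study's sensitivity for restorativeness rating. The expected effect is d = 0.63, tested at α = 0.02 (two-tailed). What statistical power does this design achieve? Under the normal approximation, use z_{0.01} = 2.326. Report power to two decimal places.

For two equal groups, power = Φ(d·√(n/2) − z_{α/2}).
d·√(n/2) = 0.63 × √(60/2) = 0.63 × 5.477 = 3.451.
z_β = 3.451 − 2.326 = 1.125.
Power = Φ(1.125) = 0.870.

power ≈ 0.87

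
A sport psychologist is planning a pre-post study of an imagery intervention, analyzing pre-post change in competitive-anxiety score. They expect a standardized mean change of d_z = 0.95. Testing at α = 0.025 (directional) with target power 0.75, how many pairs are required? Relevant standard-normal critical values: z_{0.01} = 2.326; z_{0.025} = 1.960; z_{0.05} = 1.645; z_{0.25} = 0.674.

n = 8 pairs

For a paired (one-sample on differences) test: n = ((z_{α} + z_β) / d)².
z_{α} + z_β = 1.960 + 0.674 = 2.634.
n = (2.634 / 0.95)² = 2.773² = 7.69.
Round up.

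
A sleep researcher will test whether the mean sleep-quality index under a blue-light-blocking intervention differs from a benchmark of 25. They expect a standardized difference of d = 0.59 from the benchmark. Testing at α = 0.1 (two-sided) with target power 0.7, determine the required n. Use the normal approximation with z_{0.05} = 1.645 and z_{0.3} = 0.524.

n = 14

For a one-sample test: n = ((z_{α/2} + z_β) / d)².
z_{α/2} + z_β = 1.645 + 0.524 = 2.169.
n = (2.169 / 0.59)² = 3.676² = 13.51.
Round up.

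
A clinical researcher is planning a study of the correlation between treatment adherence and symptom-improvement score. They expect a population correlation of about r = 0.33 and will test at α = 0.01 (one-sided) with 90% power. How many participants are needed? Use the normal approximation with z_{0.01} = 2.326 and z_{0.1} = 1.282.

n = 114

Fisher's z: C = ½·ln((1+r)/(1−r)) = ½·ln(1.9851) = 0.3428.
n = ((z_{α} + z_β)/C)² + 3.
(2.326 + 1.282) / 0.3428 = 3.608 / 0.3428 = 10.525.
n = 10.525² + 3 = 110.78 + 3 = 113.8.
Round up.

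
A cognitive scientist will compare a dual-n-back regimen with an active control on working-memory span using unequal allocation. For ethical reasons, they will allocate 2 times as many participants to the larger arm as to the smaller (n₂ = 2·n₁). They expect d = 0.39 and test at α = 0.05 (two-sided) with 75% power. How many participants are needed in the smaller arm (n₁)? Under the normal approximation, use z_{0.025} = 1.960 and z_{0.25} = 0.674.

n₁ = 69

With allocation ratio k = n₂/n₁ = 2, Var(x̄₁−x̄₂) = σ²(1/n₁ + 1/(k·n₁)) = σ²·(k+1)/(k·n₁).
So n₁ = (1 + 1/k)·((z_{α/2} + z_β)/d)² = 1.500 × (2.634/0.39)².
n₁ = 1.500 × 45.61 = 68.4.
Round up: n₁ = 69, giving n₂ = 2 × 69 = 138.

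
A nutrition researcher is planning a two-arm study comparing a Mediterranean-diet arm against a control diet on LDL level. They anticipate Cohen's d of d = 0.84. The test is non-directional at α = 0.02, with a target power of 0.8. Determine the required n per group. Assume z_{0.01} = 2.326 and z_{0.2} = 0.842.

n = 29 per group

For two independent groups with equal n: n = 2·((z_{α/2} + z_β) / d)².
z_{α/2} + z_β = 2.326 + 0.842 = 3.168.
n = 2 × (3.168 / 0.84)² = 2 × 3.771² = 2 × 14.22 = 28.4.
Round up to the next whole participant.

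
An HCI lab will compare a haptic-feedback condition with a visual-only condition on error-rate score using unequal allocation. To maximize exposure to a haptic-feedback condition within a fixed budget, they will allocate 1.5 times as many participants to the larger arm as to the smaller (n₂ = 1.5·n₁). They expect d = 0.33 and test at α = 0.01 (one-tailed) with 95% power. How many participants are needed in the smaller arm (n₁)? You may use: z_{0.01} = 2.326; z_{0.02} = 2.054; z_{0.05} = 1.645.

n₁ = 242

With allocation ratio k = n₂/n₁ = 1.5, Var(x̄₁−x̄₂) = σ²(1/n₁ + 1/(k·n₁)) = σ²·(k+1)/(k·n₁).
So n₁ = (1 + 1/k)·((z_{α} + z_β)/d)² = 1.667 × (3.971/0.33)².
n₁ = 1.667 × 144.80 = 241.3.
Round up: n₁ = 242, giving n₂ = 1.5 × 242 = 363.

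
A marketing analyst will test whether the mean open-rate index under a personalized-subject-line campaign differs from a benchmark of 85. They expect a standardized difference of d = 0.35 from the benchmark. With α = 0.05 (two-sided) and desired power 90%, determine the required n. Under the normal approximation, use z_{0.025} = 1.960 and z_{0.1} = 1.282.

n = 86

For a one-sample test: n = ((z_{α/2} + z_β) / d)².
z_{α/2} + z_β = 1.960 + 1.282 = 3.242.
n = (3.242 / 0.35)² = 9.263² = 85.80.
Round up.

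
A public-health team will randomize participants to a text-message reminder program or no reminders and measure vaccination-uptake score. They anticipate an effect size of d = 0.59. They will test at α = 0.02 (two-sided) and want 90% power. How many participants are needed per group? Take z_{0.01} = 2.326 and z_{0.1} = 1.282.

For two independent groups with equal n: n = 2·((z_{α/2} + z_β) / d)².
z_{α/2} + z_β = 2.326 + 1.282 = 3.608.
n = 2 × (3.608 / 0.59)² = 2 × 6.115² = 2 × 37.40 = 74.8.
Round up to the next whole participant.

n = 75 per group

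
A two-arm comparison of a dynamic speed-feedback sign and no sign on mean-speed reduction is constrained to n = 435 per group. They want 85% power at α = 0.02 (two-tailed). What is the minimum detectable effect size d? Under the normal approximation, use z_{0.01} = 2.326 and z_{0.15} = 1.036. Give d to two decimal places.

d_min ≈ 0.23

For two independent groups of n = 435 each: d_min = (z_{α/2} + z_β)·√(2/n).
z-sum = 2.326 + 1.036 = 3.362.
d_min = 3.362 × √(2/435) = 3.362 × 0.0678 = 0.228.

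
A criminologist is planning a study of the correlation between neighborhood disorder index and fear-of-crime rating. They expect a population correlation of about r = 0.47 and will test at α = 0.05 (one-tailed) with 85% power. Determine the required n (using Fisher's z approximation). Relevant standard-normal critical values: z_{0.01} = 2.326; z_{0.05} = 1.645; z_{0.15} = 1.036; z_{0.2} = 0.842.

Fisher's z: C = ½·ln((1+r)/(1−r)) = ½·ln(2.7736) = 0.5101.
n = ((z_{α} + z_β)/C)² + 3.
(1.645 + 1.036) / 0.5101 = 2.681 / 0.5101 = 5.256.
n = 5.256² + 3 = 27.62 + 3 = 30.6.
Round up.

n = 31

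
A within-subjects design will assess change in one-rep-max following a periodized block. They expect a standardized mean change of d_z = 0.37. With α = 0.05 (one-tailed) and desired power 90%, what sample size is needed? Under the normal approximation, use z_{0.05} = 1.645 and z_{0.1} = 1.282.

For a paired (one-sample on differences) test: n = ((z_{α} + z_β) / d)².
z_{α} + z_β = 1.645 + 1.282 = 2.927.
n = (2.927 / 0.37)² = 7.911² = 62.58.
Round up.

n = 63 pairs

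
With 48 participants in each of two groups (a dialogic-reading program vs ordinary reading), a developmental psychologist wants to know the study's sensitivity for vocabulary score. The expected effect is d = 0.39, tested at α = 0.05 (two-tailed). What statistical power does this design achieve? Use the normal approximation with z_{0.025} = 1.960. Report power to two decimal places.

power ≈ 0.48

For two equal groups, power = Φ(d·√(n/2) − z_{α/2}).
d·√(n/2) = 0.39 × √(48/2) = 0.39 × 4.899 = 1.911.
z_β = 1.911 − 1.960 = -0.049.
Power = Φ(-0.049) = 0.480.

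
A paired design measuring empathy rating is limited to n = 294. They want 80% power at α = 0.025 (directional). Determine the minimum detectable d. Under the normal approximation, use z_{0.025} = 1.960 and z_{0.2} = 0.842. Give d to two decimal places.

d_min ≈ 0.16

For a single sample (or paired design) of n = 294: d_min = (z_{α} + z_β)/√n.
z-sum = 1.960 + 0.842 = 2.802.
d_min = 2.802 / √294 = 2.802 / 17.146 = 0.163.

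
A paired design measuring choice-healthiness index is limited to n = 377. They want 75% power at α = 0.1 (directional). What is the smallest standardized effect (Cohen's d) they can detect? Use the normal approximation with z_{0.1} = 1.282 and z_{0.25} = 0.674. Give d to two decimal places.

For a single sample (or paired design) of n = 377: d_min = (z_{α} + z_β)/√n.
z-sum = 1.282 + 0.674 = 1.956.
d_min = 1.956 / √377 = 1.956 / 19.416 = 0.101.

d_min ≈ 0.10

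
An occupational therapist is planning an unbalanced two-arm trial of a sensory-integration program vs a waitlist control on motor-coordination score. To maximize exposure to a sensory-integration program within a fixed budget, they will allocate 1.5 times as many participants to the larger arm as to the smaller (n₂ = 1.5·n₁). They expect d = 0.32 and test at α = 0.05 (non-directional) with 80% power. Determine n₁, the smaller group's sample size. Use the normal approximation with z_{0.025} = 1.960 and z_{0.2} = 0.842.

n₁ = 128

With allocation ratio k = n₂/n₁ = 1.5, Var(x̄₁−x̄₂) = σ²(1/n₁ + 1/(k·n₁)) = σ²·(k+1)/(k·n₁).
So n₁ = (1 + 1/k)·((z_{α/2} + z_β)/d)² = 1.667 × (2.802/0.32)².
n₁ = 1.667 × 76.67 = 127.8.
Round up: n₁ = 128, giving n₂ = 1.5 × 128 = 192.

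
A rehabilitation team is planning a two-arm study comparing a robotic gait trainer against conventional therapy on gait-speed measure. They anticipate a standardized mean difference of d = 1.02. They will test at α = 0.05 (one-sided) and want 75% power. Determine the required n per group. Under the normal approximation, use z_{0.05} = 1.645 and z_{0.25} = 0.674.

n = 11 per group

For two independent groups with equal n: n = 2·((z_{α} + z_β) / d)².
z_{α} + z_β = 1.645 + 0.674 = 2.319.
n = 2 × (2.319 / 1.02)² = 2 × 2.274² = 2 × 5.17 = 10.3.
Round up to the next whole participant.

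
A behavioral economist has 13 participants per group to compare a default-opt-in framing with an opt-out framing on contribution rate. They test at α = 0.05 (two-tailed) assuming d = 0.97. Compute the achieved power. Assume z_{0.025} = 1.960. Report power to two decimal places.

For two equal groups, power = Φ(d·√(n/2) − z_{α/2}).
d·√(n/2) = 0.97 × √(13/2) = 0.97 × 2.550 = 2.473.
z_β = 2.473 − 1.960 = 0.513.
Power = Φ(0.513) = 0.696.

power ≈ 0.70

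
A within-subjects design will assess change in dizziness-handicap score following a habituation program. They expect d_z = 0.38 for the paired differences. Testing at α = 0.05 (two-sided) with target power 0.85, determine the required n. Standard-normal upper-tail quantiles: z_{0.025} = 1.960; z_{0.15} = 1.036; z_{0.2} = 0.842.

For a paired (one-sample on differences) test: n = ((z_{α/2} + z_β) / d)².
z_{α/2} + z_β = 1.960 + 1.036 = 2.996.
n = (2.996 / 0.38)² = 7.884² = 62.16.
Round up.

n = 63 pairs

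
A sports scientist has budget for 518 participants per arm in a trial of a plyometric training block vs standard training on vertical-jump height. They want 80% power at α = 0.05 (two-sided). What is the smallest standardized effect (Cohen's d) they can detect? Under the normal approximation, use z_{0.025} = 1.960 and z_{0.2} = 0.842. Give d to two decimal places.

For two independent groups of n = 518 each: d_min = (z_{α/2} + z_β)·√(2/n).
z-sum = 1.960 + 0.842 = 2.802.
d_min = 2.802 × √(2/518) = 2.802 × 0.0621 = 0.174.

d_min ≈ 0.17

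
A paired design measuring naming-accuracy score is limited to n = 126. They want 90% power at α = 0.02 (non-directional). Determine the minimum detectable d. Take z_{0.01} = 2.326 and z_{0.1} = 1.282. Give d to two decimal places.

For a single sample (or paired design) of n = 126: d_min = (z_{α/2} + z_β)/√n.
z-sum = 2.326 + 1.282 = 3.608.
d_min = 3.608 / √126 = 3.608 / 11.225 = 0.321.

d_min ≈ 0.32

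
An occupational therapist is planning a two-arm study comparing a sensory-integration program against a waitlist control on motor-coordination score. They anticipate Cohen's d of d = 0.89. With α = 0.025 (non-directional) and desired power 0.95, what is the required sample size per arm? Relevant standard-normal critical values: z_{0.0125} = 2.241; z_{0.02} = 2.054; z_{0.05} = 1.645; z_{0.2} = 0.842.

n = 39 per group

For two independent groups with equal n: n = 2·((z_{α/2} + z_β) / d)².
z_{α/2} + z_β = 2.241 + 1.645 = 3.886.
n = 2 × (3.886 / 0.89)² = 2 × 4.366² = 2 × 19.06 = 38.1.
Round up to the next whole participant.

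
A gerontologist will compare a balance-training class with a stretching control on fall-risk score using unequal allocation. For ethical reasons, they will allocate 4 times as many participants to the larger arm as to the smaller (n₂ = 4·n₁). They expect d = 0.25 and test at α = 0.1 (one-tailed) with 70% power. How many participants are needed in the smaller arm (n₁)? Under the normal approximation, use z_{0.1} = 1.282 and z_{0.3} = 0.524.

n₁ = 66

With allocation ratio k = n₂/n₁ = 4, Var(x̄₁−x̄₂) = σ²(1/n₁ + 1/(k·n₁)) = σ²·(k+1)/(k·n₁).
So n₁ = (1 + 1/k)·((z_{α} + z_β)/d)² = 1.250 × (1.806/0.25)².
n₁ = 1.250 × 52.19 = 65.2.
Round up: n₁ = 66, giving n₂ = 4 × 66 = 264.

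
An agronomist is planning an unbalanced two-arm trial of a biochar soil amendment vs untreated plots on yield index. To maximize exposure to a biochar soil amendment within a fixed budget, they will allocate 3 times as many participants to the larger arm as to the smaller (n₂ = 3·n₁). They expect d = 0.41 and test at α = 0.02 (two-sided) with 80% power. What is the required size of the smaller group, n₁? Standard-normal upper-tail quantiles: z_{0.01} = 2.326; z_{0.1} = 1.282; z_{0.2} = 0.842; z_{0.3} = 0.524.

n₁ = 80

With allocation ratio k = n₂/n₁ = 3, Var(x̄₁−x̄₂) = σ²(1/n₁ + 1/(k·n₁)) = σ²·(k+1)/(k·n₁).
So n₁ = (1 + 1/k)·((z_{α/2} + z_β)/d)² = 1.333 × (3.168/0.41)².
n₁ = 1.333 × 59.70 = 79.6.
Round up: n₁ = 80, giving n₂ = 3 × 80 = 240.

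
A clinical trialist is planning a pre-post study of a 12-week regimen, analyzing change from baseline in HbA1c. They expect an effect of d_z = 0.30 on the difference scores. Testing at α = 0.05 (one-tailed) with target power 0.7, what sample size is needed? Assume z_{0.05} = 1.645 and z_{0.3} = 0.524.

For a paired (one-sample on differences) test: n = ((z_{α} + z_β) / d)².
z_{α} + z_β = 1.645 + 0.524 = 2.169.
n = (2.169 / 0.30)² = 7.230² = 52.27.
Round up.

n = 53 pairs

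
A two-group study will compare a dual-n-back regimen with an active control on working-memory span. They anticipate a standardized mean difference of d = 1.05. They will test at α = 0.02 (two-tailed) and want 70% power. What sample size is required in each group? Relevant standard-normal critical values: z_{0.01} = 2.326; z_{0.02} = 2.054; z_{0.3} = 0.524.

n = 15 per group

For two independent groups with equal n: n = 2·((z_{α/2} + z_β) / d)².
z_{α/2} + z_β = 2.326 + 0.524 = 2.850.
n = 2 × (2.850 / 1.05)² = 2 × 2.714² = 2 × 7.37 = 14.7.
Round up to the next whole participant.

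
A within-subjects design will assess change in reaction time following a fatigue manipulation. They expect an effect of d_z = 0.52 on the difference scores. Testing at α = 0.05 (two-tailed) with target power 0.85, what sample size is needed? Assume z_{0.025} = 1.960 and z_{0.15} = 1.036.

For a paired (one-sample on differences) test: n = ((z_{α/2} + z_β) / d)².
z_{α/2} + z_β = 1.960 + 1.036 = 2.996.
n = (2.996 / 0.52)² = 5.762² = 33.20.
Round up.

n = 34 pairs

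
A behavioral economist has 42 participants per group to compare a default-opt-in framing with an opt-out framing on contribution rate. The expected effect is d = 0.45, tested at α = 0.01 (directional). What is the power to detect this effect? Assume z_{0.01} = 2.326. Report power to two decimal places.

power ≈ 0.40

For two equal groups, power = Φ(d·√(n/2) − z_{α}).
d·√(n/2) = 0.45 × √(42/2) = 0.45 × 4.583 = 2.062.
z_β = 2.062 − 2.326 = -0.264.
Power = Φ(-0.264) = 0.396.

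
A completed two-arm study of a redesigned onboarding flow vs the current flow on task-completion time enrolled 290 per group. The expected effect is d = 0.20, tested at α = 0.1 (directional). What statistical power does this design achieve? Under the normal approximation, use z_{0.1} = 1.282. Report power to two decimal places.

power ≈ 0.87

For two equal groups, power = Φ(d·√(n/2) − z_{α}).
d·√(n/2) = 0.20 × √(290/2) = 0.20 × 12.042 = 2.408.
z_β = 2.408 − 1.282 = 1.126.
Power = Φ(1.126) = 0.870.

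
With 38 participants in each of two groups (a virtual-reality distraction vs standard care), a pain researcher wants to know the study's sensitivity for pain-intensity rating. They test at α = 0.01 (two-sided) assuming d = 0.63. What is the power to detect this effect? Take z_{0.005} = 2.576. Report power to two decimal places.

power ≈ 0.57

For two equal groups, power = Φ(d·√(n/2) − z_{α/2}).
d·√(n/2) = 0.63 × √(38/2) = 0.63 × 4.359 = 2.746.
z_β = 2.746 − 2.576 = 0.170.
Power = Φ(0.170) = 0.568.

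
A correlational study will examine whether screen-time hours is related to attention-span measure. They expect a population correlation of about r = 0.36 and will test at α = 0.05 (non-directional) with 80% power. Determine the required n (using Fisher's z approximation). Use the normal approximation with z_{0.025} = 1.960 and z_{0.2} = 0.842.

Fisher's z: C = ½·ln((1+r)/(1−r)) = ½·ln(2.1250) = 0.3769.
n = ((z_{α/2} + z_β)/C)² + 3.
(1.960 + 0.842) / 0.3769 = 2.802 / 0.3769 = 7.434.
n = 7.434² + 3 = 55.27 + 3 = 58.3.
Round up.

n = 59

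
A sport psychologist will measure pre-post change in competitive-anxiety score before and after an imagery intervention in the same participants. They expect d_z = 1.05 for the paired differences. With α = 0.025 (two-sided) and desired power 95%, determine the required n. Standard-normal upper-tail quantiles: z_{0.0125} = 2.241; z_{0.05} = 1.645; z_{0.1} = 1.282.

n = 14 pairs

For a paired (one-sample on differences) test: n = ((z_{α/2} + z_β) / d)².
z_{α/2} + z_β = 2.241 + 1.645 = 3.886.
n = (3.886 / 1.05)² = 3.701² = 13.70.
Round up.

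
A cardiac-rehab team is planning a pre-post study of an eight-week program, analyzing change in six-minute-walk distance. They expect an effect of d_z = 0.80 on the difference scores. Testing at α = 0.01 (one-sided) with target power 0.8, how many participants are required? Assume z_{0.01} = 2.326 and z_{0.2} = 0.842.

n = 16 pairs

For a paired (one-sample on differences) test: n = ((z_{α} + z_β) / d)².
z_{α} + z_β = 2.326 + 0.842 = 3.168.
n = (3.168 / 0.80)² = 3.960² = 15.68.
Round up.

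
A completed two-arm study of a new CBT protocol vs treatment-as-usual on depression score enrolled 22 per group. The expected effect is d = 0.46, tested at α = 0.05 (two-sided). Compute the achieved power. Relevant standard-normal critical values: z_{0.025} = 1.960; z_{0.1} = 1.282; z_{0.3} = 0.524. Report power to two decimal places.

power ≈ 0.33

For two equal groups, power = Φ(d·√(n/2) − z_{α/2}).
d·√(n/2) = 0.46 × √(22/2) = 0.46 × 3.317 = 1.526.
z_β = 1.526 − 1.960 = -0.434.
Power = Φ(-0.434) = 0.332.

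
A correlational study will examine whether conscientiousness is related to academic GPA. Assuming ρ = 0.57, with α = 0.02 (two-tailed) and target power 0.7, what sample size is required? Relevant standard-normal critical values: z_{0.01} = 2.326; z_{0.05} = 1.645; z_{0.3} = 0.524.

n = 23

Fisher's z: C = ½·ln((1+r)/(1−r)) = ½·ln(3.6512) = 0.6475.
n = ((z_{α/2} + z_β)/C)² + 3.
(2.326 + 0.524) / 0.6475 = 2.850 / 0.6475 = 4.402.
n = 4.402² + 3 = 19.37 + 3 = 22.4.
Round up.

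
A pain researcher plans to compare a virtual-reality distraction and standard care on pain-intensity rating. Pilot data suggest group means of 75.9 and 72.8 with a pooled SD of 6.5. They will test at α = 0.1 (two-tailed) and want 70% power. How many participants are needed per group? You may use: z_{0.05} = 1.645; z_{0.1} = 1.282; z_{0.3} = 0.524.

n = 42 per group

Cohen's d = |M₁ − M₂| / SD_pooled = |75.9 − 72.8| / 6.5 = 3.1 / 6.5 = 0.477.
For two independent groups with equal n: n = 2·((z_{α/2} + z_β) / d)².
z_{α/2} + z_β = 1.645 + 0.524 = 2.169.
n = 2 × (2.169 / 0.477)² = 2 × 4.547² = 2 × 20.68 = 41.4.
Round up to the next whole participant.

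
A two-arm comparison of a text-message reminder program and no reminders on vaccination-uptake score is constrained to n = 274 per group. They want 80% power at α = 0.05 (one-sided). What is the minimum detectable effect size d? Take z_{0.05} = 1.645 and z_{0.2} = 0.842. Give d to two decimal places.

For two independent groups of n = 274 each: d_min = (z_{α} + z_β)·√(2/n).
z-sum = 1.645 + 0.842 = 2.487.
d_min = 2.487 × √(2/274) = 2.487 × 0.0854 = 0.212.

d_min ≈ 0.21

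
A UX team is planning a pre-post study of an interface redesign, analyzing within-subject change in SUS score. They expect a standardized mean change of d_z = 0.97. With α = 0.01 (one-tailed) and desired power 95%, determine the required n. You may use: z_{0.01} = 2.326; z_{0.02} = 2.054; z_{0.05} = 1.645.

For a paired (one-sample on differences) test: n = ((z_{α} + z_β) / d)².
z_{α} + z_β = 2.326 + 1.645 = 3.971.
n = (3.971 / 0.97)² = 4.094² = 16.76.
Round up.

n = 17 pairs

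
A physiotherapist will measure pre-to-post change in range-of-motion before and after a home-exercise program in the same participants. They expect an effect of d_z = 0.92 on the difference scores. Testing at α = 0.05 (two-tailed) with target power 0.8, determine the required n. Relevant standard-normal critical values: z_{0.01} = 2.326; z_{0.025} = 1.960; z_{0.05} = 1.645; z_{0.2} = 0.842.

For a paired (one-sample on differences) test: n = ((z_{α/2} + z_β) / d)².
z_{α/2} + z_β = 1.960 + 0.842 = 2.802.
n = (2.802 / 0.92)² = 3.046² = 9.28.
Round up.

n = 10 pairs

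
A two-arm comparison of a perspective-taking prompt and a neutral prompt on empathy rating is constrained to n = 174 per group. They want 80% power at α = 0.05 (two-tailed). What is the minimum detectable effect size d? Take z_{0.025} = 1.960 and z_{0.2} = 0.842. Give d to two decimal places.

d_min ≈ 0.30

For two independent groups of n = 174 each: d_min = (z_{α/2} + z_β)·√(2/n).
z-sum = 1.960 + 0.842 = 2.802.
d_min = 2.802 × √(2/174) = 2.802 × 0.1072 = 0.300.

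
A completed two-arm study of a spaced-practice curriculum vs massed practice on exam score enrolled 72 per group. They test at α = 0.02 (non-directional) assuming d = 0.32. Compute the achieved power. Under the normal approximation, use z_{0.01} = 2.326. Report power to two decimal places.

power ≈ 0.34

For two equal groups, power = Φ(d·√(n/2) − z_{α/2}).
d·√(n/2) = 0.32 × √(72/2) = 0.32 × 6.000 = 1.920.
z_β = 1.920 − 2.326 = -0.406.
Power = Φ(-0.406) = 0.342.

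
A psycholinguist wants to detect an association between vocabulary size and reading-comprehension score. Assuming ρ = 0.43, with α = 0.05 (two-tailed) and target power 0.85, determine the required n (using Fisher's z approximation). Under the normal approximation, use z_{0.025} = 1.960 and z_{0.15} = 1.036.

Fisher's z: C = ½·ln((1+r)/(1−r)) = ½·ln(2.5088) = 0.4599.
n = ((z_{α/2} + z_β)/C)² + 3.
(1.960 + 1.036) / 0.4599 = 2.996 / 0.4599 = 6.514.
n = 6.514² + 3 = 42.44 + 3 = 45.4.
Round up.

n = 46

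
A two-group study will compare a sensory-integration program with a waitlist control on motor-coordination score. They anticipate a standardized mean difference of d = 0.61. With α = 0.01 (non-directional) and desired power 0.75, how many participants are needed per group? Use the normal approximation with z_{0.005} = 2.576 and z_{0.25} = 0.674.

n = 57 per group

For two independent groups with equal n: n = 2·((z_{α/2} + z_β) / d)².
z_{α/2} + z_β = 2.576 + 0.674 = 3.250.
n = 2 × (3.250 / 0.61)² = 2 × 5.328² = 2 × 28.39 = 56.8.
Round up to the next whole participant.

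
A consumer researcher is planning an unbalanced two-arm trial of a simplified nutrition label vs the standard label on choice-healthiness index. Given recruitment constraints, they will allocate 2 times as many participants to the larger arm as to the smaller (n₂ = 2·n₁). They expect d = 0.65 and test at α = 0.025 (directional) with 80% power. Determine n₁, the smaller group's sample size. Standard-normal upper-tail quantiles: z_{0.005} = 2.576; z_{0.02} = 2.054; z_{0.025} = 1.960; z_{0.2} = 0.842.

With allocation ratio k = n₂/n₁ = 2, Var(x̄₁−x̄₂) = σ²(1/n₁ + 1/(k·n₁)) = σ²·(k+1)/(k·n₁).
So n₁ = (1 + 1/k)·((z_{α} + z_β)/d)² = 1.500 × (2.802/0.65)².
n₁ = 1.500 × 18.58 = 27.9.
Round up: n₁ = 28, giving n₂ = 2 × 28 = 56.

n₁ = 28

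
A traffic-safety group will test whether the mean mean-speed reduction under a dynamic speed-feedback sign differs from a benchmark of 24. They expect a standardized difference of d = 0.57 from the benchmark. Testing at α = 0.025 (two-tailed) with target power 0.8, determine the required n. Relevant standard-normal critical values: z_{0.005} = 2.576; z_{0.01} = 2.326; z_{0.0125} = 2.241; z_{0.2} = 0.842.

n = 30

For a one-sample test: n = ((z_{α/2} + z_β) / d)².
z_{α/2} + z_β = 2.241 + 0.842 = 3.083.
n = (3.083 / 0.57)² = 5.409² = 29.25.
Round up.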